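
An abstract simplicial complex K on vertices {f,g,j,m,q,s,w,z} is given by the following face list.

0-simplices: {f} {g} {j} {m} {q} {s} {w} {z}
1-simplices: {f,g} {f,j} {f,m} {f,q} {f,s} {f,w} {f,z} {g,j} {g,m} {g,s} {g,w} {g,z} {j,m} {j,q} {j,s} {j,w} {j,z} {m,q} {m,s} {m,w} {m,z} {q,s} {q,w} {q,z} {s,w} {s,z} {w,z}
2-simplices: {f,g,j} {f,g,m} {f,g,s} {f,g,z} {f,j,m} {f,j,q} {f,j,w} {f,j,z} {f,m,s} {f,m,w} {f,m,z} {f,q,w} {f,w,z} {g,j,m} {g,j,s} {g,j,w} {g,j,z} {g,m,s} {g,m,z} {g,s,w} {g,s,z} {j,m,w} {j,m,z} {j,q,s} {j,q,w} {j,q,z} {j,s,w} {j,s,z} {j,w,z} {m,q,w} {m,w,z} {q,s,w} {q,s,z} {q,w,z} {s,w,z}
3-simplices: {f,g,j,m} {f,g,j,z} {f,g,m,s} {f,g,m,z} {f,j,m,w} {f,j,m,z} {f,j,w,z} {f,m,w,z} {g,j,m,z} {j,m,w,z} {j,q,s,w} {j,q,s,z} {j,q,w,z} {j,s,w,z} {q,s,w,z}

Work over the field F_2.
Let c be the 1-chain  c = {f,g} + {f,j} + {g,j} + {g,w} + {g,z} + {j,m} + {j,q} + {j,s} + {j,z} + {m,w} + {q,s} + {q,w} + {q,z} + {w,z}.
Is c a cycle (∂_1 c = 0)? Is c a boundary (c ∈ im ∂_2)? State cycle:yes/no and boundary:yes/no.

n_0=8 n_1=27 n_2=35 n_3=15  [Z2]
∂1: piv[fg,fj,fm,fq,fs,fw,fz] rk=7  ker:gj,gm,gs,gw,gz,jm,jq,js,jw,jz,mq,ms,mw,mz,qs,qw,qz,sw,sz,wz
∂2: piv[fgj,fgm,fgs,fgz,fjm,fjq,fjw,fjz,fms,fmw,fmz,fqw,fwz,gjs,gjw,gsw,gsz,jqs,jqz,mqw] rk=20  ker:gjm,gjz,gms,gmz,jmw,jmz,jqw,jsw,jsz,jwz,mwz,qsw,qsz,qwz,swz
∂3: piv[fgjm,fgjz,fgms,fgmz,fjmw,fjmz,fjwz,fmwz,jqsw,jqsz,jqwz,jswz] rk=12  ker:gjmz,jmwz,qswz
∂1c = 0
c vs im∂2: reduces to 0 ⇒ boundary

cycle:yes boundary:yes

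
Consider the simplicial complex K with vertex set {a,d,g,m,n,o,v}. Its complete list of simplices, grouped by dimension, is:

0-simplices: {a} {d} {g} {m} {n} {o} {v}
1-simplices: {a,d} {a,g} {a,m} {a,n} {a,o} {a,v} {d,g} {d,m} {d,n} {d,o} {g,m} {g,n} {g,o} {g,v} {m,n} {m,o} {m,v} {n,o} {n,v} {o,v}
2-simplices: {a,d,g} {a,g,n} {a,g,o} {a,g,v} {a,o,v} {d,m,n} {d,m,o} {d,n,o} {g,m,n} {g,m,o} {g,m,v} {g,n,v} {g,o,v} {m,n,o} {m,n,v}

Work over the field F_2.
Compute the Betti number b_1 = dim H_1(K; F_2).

n_0=7 n_1=20 n_2=15  [Z2]
∂1: piv[ad,ag,am,an,ao,av] rk=6  ker:dg,dm,dn,do,gm,gn,go,gv,mn,mo,mv,no,nv,ov
∂2: piv[adg,agn,ago,agv,aov,dmn,dmo,dno,gmn,gmo,gmv,gnv] rk=12  ker:gov,mno,mnv
b_1=(20−6)−12=2

b_1=2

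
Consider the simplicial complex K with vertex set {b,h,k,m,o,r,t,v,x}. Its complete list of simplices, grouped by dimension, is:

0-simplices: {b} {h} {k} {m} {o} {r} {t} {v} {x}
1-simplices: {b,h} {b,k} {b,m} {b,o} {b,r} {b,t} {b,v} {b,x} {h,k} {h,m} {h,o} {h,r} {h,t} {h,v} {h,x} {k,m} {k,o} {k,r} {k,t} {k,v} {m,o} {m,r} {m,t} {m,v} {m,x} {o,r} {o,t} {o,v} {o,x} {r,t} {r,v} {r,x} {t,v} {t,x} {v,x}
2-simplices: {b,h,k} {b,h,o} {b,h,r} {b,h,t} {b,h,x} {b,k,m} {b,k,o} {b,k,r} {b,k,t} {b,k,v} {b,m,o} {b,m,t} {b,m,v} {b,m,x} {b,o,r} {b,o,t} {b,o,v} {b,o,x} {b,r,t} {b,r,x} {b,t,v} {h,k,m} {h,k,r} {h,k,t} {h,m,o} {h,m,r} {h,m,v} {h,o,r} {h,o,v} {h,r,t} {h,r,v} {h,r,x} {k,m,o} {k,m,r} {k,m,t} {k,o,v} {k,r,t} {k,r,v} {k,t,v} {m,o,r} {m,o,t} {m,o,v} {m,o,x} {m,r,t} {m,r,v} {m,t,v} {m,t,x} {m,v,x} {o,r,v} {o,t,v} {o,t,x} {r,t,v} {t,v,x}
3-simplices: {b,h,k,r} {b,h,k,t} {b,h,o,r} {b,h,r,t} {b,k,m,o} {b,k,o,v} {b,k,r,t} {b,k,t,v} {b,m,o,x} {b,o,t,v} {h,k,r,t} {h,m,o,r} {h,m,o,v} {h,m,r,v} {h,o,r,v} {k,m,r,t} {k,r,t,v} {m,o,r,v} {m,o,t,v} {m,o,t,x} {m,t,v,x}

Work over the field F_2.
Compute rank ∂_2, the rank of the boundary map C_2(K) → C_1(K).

n_0=9 n_1=35 n_2=53 n_3=21  [Z2]
∂1: piv[bh,bk,bm,bo,br,bt,bv,bx] rk=8  ker:hk,hm,ho,hr,ht,hv,hx,km,ko,kr,kt,kv,mo,mr,mt,mv,mx,or,ot,ov,ox,rt,rv,rx,tv,tx,vx
∂2: piv[bhk,bho,bhr,bht,bhx,bkm,bko,bkr,bkt,bkv,bmo,bmt,bmv,bmx,bor,bot,bov,box,brt,brx,btv,hkm,hmr,hmv,hrv,mtx,mvx] rk=27  ker:hkr,hkt,hmo,hor,hov,hrt,hrx,kmo,kmr,kmt,kov,krt,krv,ktv,mor,mot,mov,mox,mrt,mrv,mtv,orv,otv,otx,rtv,tvx
∂3: piv[bhkr,bhkt,bhor,bhrt,bkmo,bkov,bkrt,bktv,bmox,botv,hmor,hmov,hmrv,horv,kmrt,krtv,motv,motx,mtvx] rk=19  ker:hkrt,morv
rk∂_2=27

rank∂_2=27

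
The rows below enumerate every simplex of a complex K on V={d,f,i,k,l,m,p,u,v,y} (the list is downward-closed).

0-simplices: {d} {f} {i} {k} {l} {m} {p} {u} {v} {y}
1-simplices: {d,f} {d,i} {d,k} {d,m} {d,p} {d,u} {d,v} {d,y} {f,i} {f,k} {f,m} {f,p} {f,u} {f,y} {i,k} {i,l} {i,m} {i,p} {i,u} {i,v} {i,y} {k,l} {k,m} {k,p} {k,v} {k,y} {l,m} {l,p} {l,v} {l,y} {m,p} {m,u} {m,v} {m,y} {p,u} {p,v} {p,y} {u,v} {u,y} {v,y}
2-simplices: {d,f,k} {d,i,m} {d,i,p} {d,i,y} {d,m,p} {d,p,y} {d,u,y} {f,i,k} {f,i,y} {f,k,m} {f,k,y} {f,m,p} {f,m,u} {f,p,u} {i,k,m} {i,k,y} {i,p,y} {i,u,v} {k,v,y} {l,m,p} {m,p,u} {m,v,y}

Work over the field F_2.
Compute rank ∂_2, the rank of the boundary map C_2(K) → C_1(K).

rank∂_2=19

n_0=10 n_1=40 n_2=22  [Z2]
∂1: piv[df,di,dk,dm,dp,du,dv,dy,il] rk=9  ker:fi,fk,fm,fp,fu,fy,ik,im,ip,iu,iv,iy,kl,km,kp,kv,ky,lm,lp,lv,ly,mp,mu,mv,my,pu,pv,py,uv,uy,vy
∂2: piv[dfk,dim,dip,diy,dmp,dpy,duy,fik,fiy,fkm,fky,fmp,fmu,fpu,ikm,iuv,kvy,lmp,mvy] rk=19  ker:iky,ipy,mpu
rk∂_2=19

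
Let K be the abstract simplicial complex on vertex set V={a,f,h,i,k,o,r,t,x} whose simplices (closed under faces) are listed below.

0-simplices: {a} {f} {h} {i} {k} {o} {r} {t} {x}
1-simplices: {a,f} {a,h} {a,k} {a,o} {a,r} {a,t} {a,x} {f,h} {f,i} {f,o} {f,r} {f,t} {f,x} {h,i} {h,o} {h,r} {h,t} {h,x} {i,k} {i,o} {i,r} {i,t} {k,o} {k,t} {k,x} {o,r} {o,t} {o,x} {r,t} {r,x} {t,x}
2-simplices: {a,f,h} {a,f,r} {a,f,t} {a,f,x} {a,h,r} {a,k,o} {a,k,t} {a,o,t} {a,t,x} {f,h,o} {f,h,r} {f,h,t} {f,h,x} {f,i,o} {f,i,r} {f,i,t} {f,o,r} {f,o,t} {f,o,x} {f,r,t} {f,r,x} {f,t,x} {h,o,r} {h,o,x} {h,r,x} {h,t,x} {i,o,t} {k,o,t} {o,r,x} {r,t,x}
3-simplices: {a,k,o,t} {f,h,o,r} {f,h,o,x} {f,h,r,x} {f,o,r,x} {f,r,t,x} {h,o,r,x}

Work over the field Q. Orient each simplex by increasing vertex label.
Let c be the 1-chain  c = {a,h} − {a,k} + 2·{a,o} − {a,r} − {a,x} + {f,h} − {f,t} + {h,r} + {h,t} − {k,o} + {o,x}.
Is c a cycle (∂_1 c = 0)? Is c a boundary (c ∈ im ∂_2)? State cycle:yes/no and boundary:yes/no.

cycle:yes boundary:yes

n_0=9 n_1=31 n_2=30 n_3=7  [Q]
∂1: piv[af,ah,ak,ao,ar,at,ax,fi] rk=8  ker:fh,fo,fr,ft,fx,hi,ho,hr,ht,hx,ik,io,ir,it,ko,kt,kx,or,ot,ox,rt,rx,tx
∂2: piv[afh,afr,aft,afx,ahr,ako,akt,aot,atx,fho,fht,fhx,fio,fir,fit,for,fot,fox,frt,frx] rk=20  ker:fhr,ftx,hor,hox,hrx,htx,iot,kot,orx,rtx
∂3: piv[akot,fhor,fhox,fhrx,forx,frtx] rk=6  ker:horx
∂1c = 0
c vs im∂2: reduces to 0 ⇒ boundary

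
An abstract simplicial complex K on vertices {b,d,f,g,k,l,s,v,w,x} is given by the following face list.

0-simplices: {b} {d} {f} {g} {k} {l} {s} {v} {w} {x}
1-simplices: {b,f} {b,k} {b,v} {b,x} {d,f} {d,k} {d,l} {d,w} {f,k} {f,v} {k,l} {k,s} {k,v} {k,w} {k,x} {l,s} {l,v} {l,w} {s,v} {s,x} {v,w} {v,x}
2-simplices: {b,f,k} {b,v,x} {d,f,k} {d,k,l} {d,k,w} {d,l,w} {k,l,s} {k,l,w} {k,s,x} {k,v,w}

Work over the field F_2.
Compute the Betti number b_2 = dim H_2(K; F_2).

n_0=10 n_1=22 n_2=10  [Z2]
∂1: piv[bf,bk,bv,bx,df,dl,dw,ks] rk=8  ker:dk,fk,fv,kl,kv,kw,kx,ls,lv,lw,sv,sx,vw,vx
∂2: piv[bfk,bvx,dfk,dkl,dkw,dlw,kls,ksx,kvw] rk=9  ker:klw
b_2=(10−9)−0=1

b_2=1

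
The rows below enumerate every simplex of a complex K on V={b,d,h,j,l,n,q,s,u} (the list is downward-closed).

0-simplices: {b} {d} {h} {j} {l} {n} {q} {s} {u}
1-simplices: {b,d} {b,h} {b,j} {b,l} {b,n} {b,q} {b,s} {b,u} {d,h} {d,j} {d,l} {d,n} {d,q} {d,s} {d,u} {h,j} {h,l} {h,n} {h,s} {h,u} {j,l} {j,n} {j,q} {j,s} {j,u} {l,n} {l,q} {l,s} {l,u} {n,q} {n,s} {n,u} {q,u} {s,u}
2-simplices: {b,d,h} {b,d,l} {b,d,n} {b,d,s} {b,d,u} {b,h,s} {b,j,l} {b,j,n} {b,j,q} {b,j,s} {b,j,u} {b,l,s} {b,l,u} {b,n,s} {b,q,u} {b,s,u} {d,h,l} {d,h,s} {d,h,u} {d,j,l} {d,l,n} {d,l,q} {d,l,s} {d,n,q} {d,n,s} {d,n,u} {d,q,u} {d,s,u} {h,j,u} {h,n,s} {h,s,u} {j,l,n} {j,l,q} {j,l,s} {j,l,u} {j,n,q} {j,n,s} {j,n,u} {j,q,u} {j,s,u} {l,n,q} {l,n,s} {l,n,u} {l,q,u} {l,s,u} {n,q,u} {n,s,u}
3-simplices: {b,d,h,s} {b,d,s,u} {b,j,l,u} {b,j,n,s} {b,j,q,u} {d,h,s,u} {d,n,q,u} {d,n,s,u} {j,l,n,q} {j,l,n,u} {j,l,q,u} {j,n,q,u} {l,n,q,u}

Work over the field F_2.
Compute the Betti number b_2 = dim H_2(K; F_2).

n_0=9 n_1=34 n_2=47 n_3=13  [Z2]
∂1: piv[bd,bh,bj,bl,bn,bq,bs,bu] rk=8  ker:dh,dj,dl,dn,dq,ds,du,hj,hl,hn,hs,hu,jl,jn,jq,js,ju,ln,lq,ls,lu,nq,ns,nu,qu,su
∂2: piv[bdh,bdl,bdn,bds,bdu,bhs,bjl,bjn,bjq,bjs,bju,bls,blu,bns,bqu,bsu,dhl,dhu,djl,dln,dlq,dnq,dnu,dqu,hju,hns] rk=26  ker:dhs,dls,dns,dsu,hsu,jln,jlq,jls,jlu,jnq,jns,jnu,jqu,jsu,lnq,lns,lnu,lqu,lsu,nqu,nsu
∂3: piv[bdhs,bdsu,bjlu,bjns,bjqu,dhsu,dnqu,dnsu,jlnq,jlnu,jlqu,jnqu] rk=12  ker:lnqu
b_2=(47−26)−12=9

b_2=9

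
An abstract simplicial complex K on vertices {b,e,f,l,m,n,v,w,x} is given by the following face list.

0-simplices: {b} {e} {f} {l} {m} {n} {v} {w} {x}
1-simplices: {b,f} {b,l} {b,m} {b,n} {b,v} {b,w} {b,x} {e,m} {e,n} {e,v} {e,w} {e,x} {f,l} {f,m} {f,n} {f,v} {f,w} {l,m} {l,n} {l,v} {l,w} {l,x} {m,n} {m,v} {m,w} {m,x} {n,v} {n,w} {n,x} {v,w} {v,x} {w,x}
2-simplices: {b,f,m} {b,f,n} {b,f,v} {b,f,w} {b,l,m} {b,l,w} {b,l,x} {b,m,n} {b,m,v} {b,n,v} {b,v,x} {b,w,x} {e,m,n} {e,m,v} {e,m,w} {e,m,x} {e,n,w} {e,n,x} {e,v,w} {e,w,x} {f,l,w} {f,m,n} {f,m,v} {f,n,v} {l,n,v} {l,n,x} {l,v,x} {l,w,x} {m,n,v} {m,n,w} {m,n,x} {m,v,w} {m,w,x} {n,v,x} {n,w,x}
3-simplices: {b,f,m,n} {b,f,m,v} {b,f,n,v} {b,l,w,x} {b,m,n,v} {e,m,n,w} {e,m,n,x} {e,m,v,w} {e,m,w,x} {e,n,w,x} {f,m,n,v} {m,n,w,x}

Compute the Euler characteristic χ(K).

χ(K)=0

n_0=9 n_1=32 n_2=35 n_3=12
χ=+9−32+35−12=0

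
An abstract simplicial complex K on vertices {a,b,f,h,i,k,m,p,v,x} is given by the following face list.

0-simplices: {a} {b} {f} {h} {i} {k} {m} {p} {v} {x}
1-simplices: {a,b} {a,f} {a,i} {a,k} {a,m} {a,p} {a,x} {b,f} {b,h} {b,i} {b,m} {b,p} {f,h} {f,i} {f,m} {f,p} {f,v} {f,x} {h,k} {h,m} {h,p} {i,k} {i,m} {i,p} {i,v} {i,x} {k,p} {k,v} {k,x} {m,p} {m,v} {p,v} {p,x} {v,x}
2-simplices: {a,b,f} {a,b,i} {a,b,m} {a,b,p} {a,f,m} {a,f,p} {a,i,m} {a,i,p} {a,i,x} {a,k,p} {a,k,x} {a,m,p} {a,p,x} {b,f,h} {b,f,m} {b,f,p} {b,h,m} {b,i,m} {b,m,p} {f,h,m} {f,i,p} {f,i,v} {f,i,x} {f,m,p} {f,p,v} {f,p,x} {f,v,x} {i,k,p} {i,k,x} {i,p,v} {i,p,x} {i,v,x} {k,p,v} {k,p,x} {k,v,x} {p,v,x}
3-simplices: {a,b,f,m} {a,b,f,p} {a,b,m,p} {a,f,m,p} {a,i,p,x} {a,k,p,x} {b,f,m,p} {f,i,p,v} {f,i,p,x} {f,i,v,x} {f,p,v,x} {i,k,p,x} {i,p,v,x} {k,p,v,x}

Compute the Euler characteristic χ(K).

χ(K)=-2

n_0=10 n_1=34 n_2=36 n_3=14
χ=+10−34+36−14=-2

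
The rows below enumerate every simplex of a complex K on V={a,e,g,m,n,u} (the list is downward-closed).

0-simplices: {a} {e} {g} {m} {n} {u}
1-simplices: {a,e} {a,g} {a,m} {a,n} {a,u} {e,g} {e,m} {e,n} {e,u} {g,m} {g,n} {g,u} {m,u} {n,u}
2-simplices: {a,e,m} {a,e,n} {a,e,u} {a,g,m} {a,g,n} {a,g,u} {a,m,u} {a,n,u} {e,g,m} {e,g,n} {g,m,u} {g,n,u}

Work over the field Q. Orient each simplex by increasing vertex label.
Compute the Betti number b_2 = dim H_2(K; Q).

n_0=6 n_1=14 n_2=12  [Q]
∂1: piv[ae,ag,am,an,au] rk=5  ker:eg,em,en,eu,gm,gn,gu,mu,nu
∂2: piv[aem,aen,aeu,agm,agn,agu,amu,anu,egm] rk=9  ker:egn,gmu,gnu
b_2=(12−9)−0=3

b_2=3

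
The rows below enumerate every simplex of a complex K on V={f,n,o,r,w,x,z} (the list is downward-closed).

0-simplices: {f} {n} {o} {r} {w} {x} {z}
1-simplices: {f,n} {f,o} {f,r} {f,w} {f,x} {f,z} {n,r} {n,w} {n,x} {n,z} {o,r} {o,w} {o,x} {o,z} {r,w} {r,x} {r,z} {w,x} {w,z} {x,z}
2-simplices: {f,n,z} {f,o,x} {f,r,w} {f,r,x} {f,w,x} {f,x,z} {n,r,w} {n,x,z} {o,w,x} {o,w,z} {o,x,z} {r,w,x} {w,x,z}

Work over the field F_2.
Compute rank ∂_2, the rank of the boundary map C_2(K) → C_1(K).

rank∂_2=11

n_0=7 n_1=20 n_2=13  [Z2]
∂1: piv[fn,fo,fr,fw,fx,fz] rk=6  ker:nr,nw,nx,nz,or,ow,ox,oz,rw,rx,rz,wx,wz,xz
∂2: piv[fnz,fox,frw,frx,fwx,fxz,nrw,nxz,owx,owz,oxz] rk=11  ker:rwx,wxz
rk∂_2=11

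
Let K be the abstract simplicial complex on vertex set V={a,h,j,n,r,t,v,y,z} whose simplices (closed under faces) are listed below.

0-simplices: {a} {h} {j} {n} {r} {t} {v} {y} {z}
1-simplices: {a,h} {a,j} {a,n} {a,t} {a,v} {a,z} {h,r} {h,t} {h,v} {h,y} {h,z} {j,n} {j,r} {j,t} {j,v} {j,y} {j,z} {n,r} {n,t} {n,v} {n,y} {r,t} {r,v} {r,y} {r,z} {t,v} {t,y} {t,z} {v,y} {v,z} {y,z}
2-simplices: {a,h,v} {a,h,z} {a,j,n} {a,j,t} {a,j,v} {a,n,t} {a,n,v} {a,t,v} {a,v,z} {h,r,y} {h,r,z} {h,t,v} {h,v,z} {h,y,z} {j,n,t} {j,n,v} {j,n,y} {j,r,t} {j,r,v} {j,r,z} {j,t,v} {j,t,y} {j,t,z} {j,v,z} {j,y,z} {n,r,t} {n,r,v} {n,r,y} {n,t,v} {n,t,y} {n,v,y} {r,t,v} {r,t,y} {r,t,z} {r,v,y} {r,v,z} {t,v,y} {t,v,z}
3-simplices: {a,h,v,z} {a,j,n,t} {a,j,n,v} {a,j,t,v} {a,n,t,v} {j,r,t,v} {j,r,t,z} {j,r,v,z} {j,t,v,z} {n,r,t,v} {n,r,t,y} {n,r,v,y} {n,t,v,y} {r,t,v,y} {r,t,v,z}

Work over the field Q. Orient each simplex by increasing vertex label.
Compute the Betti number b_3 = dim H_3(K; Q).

b_3=2

n_0=9 n_1=31 n_2=38 n_3=15  [Q]
∂1: piv[ah,aj,an,at,av,az,hr,hy] rk=8  ker:ht,hv,hz,jn,jr,jt,jv,jy,jz,nr,nt,nv,ny,rt,rv,ry,rz,tv,ty,tz,vy,vz,yz
∂2: piv[ahv,ahz,ajn,ajt,ajv,ant,anv,atv,avz,hry,hrz,htv,hyz,jny,jrt,jrv,jrz,jty,jtz,jvz,jyz,nrt,nvy] rk=23  ker:hvz,jnt,jnv,jtv,nrv,nry,ntv,nty,rtv,rty,rtz,rvy,rvz,tvy,tvz
∂3: piv[ahvz,ajnt,ajnv,ajtv,antv,jrtv,jrtz,jrvz,jtvz,nrtv,nrty,nrvy,ntvy] rk=13  ker:rtvy,rtvz
b_3=(15−13)−0=2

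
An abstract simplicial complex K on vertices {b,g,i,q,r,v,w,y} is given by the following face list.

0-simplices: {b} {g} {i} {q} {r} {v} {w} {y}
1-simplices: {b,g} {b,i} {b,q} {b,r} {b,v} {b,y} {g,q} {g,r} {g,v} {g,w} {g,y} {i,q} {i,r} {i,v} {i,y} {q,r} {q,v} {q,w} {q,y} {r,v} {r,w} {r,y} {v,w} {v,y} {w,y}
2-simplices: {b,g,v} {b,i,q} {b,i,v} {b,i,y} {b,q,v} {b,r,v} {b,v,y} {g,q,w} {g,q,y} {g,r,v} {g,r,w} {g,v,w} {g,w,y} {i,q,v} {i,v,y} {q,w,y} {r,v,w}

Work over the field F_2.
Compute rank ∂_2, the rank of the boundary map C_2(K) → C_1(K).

rank∂_2=13

n_0=8 n_1=25 n_2=17  [Z2]
∂1: piv[bg,bi,bq,br,bv,by,gw] rk=7  ker:gq,gr,gv,gy,iq,ir,iv,iy,qr,qv,qw,qy,rv,rw,ry,vw,vy,wy
∂2: piv[bgv,biq,biv,biy,bqv,brv,bvy,gqw,gqy,grv,grw,gvw,gwy] rk=13  ker:iqv,ivy,qwy,rvw
rk∂_2=13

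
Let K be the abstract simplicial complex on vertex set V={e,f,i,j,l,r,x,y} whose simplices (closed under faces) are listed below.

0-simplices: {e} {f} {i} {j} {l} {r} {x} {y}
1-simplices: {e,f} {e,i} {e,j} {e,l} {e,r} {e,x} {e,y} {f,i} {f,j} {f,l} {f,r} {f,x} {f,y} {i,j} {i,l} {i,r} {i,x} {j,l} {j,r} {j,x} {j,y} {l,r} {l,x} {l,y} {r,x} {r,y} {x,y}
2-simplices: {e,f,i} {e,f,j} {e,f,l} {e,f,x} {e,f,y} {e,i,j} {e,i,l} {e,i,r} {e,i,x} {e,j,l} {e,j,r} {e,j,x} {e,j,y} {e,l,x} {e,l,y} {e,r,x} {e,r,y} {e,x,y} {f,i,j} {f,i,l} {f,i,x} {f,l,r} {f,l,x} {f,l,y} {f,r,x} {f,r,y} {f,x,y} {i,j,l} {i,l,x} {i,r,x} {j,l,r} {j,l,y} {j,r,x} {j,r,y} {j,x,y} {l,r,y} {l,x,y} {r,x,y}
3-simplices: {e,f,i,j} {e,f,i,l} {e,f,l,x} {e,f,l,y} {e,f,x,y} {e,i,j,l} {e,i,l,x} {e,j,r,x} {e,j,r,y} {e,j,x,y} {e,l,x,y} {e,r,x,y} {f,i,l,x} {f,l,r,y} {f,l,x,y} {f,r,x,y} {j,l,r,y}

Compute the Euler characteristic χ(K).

n_0=8 n_1=27 n_2=38 n_3=17
χ=+8−27+38−17=2

χ(K)=2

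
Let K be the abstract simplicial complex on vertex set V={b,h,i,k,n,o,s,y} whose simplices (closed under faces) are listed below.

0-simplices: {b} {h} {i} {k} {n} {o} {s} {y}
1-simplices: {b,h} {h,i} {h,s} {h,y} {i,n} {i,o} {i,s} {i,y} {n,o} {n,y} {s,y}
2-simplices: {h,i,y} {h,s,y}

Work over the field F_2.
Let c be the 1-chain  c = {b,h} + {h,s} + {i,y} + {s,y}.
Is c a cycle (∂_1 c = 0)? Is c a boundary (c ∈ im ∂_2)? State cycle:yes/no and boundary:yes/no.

cycle:no boundary:no

n_0=8 n_1=11 n_2=2  [Z2]
∂1: piv[bh,hi,hs,hy,in,io] rk=6  ker:is,iy,no,ny,sy
∂2: piv[hiy,hsy] rk=2
∂1c = {b} + {i}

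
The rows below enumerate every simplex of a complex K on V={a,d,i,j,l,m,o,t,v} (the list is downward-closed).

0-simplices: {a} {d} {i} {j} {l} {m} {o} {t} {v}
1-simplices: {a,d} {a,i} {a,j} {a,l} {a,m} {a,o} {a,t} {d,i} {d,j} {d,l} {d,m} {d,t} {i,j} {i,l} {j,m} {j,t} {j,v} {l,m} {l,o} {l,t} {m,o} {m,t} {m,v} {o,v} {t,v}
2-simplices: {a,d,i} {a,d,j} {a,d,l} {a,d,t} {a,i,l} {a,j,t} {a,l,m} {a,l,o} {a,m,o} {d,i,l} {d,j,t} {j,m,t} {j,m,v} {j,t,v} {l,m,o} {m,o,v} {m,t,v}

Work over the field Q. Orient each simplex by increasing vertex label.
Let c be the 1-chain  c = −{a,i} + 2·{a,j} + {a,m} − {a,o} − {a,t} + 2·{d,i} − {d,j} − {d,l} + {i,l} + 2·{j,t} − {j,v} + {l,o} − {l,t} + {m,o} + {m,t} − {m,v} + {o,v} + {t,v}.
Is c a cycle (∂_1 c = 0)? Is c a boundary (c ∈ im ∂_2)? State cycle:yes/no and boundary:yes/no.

n_0=9 n_1=25 n_2=17  [Q]
∂1: piv[ad,ai,aj,al,am,ao,at,jv] rk=8  ker:di,dj,dl,dm,dt,ij,il,jm,jt,lm,lo,lt,mo,mt,mv,ov,tv
∂2: piv[adi,adj,adl,adt,ail,ajt,alm,alo,amo,jmt,jmv,jtv,mov] rk=13  ker:dil,djt,lmo,mtv
∂1c = 0
c vs im∂2: residual ≠ 0 ⇒ not boundary

cycle:yes boundary:no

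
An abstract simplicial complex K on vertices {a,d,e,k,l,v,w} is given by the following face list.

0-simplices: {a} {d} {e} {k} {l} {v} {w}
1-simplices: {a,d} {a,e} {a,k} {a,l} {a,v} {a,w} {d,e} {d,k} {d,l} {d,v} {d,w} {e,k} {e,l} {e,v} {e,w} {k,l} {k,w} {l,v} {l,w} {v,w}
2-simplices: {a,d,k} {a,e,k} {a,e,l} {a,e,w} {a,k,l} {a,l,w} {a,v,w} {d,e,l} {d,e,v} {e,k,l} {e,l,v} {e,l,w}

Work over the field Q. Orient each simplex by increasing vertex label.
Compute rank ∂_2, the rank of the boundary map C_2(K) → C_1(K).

rank∂_2=10

n_0=7 n_1=20 n_2=12  [Q]
∂1: piv[ad,ae,ak,al,av,aw] rk=6  ker:de,dk,dl,dv,dw,ek,el,ev,ew,kl,kw,lv,lw,vw
∂2: piv[adk,aek,ael,aew,akl,alw,avw,del,dev,elv] rk=10  ker:ekl,elw
rk∂_2=10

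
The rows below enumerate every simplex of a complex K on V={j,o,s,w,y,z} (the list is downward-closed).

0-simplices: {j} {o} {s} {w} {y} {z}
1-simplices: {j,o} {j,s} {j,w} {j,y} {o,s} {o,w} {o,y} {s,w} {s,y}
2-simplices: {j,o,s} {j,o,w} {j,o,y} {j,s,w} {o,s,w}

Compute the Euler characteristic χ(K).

n_0=6 n_1=9 n_2=5
χ=+6−9+5=2

χ(K)=2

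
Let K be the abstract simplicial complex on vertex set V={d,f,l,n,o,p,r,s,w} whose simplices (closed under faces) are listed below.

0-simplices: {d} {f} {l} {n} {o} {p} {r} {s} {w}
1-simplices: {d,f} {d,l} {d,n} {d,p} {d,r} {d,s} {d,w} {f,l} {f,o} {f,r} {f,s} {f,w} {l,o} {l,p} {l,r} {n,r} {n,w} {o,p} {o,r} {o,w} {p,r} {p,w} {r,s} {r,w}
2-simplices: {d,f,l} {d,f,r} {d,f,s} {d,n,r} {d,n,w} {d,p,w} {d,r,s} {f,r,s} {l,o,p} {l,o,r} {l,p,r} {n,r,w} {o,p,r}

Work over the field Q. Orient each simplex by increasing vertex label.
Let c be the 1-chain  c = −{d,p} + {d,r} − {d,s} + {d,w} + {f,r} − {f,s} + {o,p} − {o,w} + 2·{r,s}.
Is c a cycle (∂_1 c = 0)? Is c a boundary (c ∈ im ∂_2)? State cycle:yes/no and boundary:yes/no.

n_0=9 n_1=24 n_2=13  [Q]
∂1: piv[df,dl,dn,dp,dr,ds,dw,fo] rk=8  ker:fl,fr,fs,fw,lo,lp,lr,nr,nw,op,or,ow,pr,pw,rs,rw
∂2: piv[dfl,dfr,dfs,dnr,dnw,dpw,drs,lop,lor,lpr,nrw] rk=11  ker:frs,opr
∂1c = 0
c vs im∂2: residual ≠ 0 ⇒ not boundary

cycle:yes boundary:no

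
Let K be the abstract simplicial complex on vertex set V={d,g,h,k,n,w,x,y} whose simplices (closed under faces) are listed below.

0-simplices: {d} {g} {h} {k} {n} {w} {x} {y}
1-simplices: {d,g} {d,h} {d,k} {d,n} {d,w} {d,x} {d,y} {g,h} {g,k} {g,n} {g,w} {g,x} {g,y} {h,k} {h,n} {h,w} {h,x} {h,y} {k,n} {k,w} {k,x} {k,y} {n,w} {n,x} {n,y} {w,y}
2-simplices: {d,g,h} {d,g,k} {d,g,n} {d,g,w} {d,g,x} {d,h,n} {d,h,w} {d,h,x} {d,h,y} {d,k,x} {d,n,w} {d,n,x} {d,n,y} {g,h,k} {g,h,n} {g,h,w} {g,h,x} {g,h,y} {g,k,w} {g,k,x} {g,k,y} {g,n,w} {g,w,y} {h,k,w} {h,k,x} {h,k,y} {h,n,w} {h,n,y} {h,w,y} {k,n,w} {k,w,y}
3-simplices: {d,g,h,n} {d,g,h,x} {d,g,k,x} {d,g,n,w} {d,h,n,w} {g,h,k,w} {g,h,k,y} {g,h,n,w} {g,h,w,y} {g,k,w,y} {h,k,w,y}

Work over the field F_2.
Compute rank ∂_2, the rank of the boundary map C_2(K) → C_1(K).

n_0=8 n_1=26 n_2=31 n_3=11  [Z2]
∂1: piv[dg,dh,dk,dn,dw,dx,dy] rk=7  ker:gh,gk,gn,gw,gx,gy,hk,hn,hw,hx,hy,kn,kw,kx,ky,nw,nx,ny,wy
∂2: piv[dgh,dgk,dgn,dgw,dgx,dhn,dhw,dhx,dhy,dkx,dnw,dnx,dny,ghk,ghy,gkw,gky,gwy,knw] rk=19  ker:ghn,ghw,ghx,gkx,gnw,hkw,hkx,hky,hnw,hny,hwy,kwy
∂3: piv[dghn,dghx,dgkx,dgnw,dhnw,ghkw,ghky,ghnw,ghwy,gkwy] rk=10  ker:hkwy
rk∂_2=19

rank∂_2=19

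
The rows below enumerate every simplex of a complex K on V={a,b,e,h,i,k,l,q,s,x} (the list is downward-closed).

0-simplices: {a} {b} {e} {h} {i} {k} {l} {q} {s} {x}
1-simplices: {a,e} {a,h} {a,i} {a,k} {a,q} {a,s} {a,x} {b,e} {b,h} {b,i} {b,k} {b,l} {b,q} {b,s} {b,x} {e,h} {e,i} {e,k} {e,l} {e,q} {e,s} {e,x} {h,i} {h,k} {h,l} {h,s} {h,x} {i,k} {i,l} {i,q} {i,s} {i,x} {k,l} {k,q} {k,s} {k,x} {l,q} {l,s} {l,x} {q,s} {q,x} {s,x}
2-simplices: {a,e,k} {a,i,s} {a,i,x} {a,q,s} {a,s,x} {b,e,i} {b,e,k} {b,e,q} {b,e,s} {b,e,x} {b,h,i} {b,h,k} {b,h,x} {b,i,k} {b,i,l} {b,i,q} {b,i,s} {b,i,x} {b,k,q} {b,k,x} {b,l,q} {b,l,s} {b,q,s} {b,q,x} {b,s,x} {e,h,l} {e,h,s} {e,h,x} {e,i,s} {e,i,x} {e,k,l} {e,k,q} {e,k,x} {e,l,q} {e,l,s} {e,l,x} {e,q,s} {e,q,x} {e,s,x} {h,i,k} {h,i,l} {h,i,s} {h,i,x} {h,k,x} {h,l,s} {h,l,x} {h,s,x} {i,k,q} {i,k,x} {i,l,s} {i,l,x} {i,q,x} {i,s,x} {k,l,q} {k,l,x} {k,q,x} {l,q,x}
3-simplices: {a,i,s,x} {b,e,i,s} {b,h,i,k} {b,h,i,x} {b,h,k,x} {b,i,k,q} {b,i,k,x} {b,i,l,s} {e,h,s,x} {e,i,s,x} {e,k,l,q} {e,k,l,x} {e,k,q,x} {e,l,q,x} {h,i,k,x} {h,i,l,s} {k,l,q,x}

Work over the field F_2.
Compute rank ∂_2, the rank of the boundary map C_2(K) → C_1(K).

rank∂_2=30

n_0=10 n_1=42 n_2=57 n_3=17  [Z2]
∂1: piv[ae,ah,ai,ak,aq,as,ax,be,bl] rk=9  ker:bh,bi,bk,bq,bs,bx,eh,ei,ek,el,eq,es,ex,hi,hk,hl,hs,hx,ik,il,iq,is,ix,kl,kq,ks,kx,lq,ls,lx,qs,qx,sx
∂2: piv[aek,ais,aix,aqs,asx,bei,bek,beq,bes,bex,bhi,bhk,bhx,bik,bil,biq,bis,bix,bkq,bkx,blq,bls,bqs,bqx,ehl,ehs,ehx,ekl,elq,elx] rk=30  ker:bsx,eis,eix,ekq,ekx,els,eqs,eqx,esx,hik,hil,his,hix,hkx,hls,hlx,hsx,ikq,ikx,ils,ilx,iqx,isx,klq,klx,kqx,lqx
∂3: piv[aisx,beis,bhik,bhix,bhkx,bikq,bikx,bils,ehsx,eisx,eklq,eklx,ekqx,elqx,hils] rk=15  ker:hikx,klqx
rk∂_2=30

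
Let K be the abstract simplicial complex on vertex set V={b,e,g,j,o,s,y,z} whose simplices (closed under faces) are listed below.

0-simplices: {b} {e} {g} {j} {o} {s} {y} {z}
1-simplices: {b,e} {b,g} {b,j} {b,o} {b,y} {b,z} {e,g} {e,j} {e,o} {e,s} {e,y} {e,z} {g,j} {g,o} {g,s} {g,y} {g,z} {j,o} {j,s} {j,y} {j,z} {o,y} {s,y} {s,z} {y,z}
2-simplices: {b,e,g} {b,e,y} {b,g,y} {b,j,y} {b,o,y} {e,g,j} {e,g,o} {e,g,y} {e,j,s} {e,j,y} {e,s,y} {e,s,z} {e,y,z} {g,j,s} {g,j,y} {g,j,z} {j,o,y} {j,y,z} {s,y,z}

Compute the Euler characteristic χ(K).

n_0=8 n_1=25 n_2=19
χ=+8−25+19=2

χ(K)=2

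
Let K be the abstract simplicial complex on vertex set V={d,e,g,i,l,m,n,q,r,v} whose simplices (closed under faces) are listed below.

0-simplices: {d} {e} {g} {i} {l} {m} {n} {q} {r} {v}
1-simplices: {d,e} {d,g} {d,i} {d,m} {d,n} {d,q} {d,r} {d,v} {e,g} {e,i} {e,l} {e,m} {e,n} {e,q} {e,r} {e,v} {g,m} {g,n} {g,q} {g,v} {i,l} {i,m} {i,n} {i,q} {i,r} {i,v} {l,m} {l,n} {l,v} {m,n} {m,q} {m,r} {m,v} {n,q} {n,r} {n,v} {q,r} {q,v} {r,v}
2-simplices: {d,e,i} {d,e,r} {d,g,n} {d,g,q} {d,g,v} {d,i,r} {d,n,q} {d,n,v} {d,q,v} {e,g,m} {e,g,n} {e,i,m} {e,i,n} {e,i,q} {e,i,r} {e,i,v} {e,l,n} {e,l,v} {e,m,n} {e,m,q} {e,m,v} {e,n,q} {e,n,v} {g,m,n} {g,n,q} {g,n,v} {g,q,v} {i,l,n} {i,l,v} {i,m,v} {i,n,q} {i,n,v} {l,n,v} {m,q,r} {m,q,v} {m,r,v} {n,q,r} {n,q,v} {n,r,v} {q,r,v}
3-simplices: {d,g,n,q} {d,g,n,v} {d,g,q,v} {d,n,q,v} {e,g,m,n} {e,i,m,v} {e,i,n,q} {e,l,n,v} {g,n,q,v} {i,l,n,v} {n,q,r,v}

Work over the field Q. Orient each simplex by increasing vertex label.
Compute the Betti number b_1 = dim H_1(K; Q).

b_1=4

n_0=10 n_1=39 n_2=40 n_3=11  [Q]
∂1: piv[de,dg,di,dm,dn,dq,dr,dv,el] rk=9  ker:eg,ei,em,en,eq,er,ev,gm,gn,gq,gv,il,im,in,iq,ir,iv,lm,ln,lv,mn,mq,mr,mv,nq,nr,nv,qr,qv,rv
∂2: piv[dei,der,dgn,dgq,dgv,dir,dnq,dnv,dqv,egm,egn,eim,ein,eiq,eiv,eln,elv,emn,emq,emv,enq,env,iln,mqr,mrv,nqr] rk=26  ker:eir,gmn,gnq,gnv,gqv,ilv,imv,inq,inv,lnv,mqv,nqv,nrv,qrv
∂3: piv[dgnq,dgnv,dgqv,dnqv,egmn,eimv,einq,elnv,ilnv,nqrv] rk=10  ker:gnqv
b_1=(39−9)−26=4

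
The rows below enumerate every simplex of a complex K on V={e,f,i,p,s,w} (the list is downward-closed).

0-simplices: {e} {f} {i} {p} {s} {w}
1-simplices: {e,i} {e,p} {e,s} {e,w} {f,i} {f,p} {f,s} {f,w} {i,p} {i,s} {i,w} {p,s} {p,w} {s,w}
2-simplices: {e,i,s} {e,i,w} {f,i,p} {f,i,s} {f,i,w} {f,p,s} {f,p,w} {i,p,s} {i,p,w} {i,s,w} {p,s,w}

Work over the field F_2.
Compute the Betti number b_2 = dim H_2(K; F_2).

b_2=3

n_0=6 n_1=14 n_2=11  [Z2]
∂1: piv[ei,ep,es,ew,fi] rk=5  ker:fp,fs,fw,ip,is,iw,ps,pw,sw
∂2: piv[eis,eiw,fip,fis,fiw,fps,fpw,isw] rk=8  ker:ips,ipw,psw
b_2=(11−8)−0=3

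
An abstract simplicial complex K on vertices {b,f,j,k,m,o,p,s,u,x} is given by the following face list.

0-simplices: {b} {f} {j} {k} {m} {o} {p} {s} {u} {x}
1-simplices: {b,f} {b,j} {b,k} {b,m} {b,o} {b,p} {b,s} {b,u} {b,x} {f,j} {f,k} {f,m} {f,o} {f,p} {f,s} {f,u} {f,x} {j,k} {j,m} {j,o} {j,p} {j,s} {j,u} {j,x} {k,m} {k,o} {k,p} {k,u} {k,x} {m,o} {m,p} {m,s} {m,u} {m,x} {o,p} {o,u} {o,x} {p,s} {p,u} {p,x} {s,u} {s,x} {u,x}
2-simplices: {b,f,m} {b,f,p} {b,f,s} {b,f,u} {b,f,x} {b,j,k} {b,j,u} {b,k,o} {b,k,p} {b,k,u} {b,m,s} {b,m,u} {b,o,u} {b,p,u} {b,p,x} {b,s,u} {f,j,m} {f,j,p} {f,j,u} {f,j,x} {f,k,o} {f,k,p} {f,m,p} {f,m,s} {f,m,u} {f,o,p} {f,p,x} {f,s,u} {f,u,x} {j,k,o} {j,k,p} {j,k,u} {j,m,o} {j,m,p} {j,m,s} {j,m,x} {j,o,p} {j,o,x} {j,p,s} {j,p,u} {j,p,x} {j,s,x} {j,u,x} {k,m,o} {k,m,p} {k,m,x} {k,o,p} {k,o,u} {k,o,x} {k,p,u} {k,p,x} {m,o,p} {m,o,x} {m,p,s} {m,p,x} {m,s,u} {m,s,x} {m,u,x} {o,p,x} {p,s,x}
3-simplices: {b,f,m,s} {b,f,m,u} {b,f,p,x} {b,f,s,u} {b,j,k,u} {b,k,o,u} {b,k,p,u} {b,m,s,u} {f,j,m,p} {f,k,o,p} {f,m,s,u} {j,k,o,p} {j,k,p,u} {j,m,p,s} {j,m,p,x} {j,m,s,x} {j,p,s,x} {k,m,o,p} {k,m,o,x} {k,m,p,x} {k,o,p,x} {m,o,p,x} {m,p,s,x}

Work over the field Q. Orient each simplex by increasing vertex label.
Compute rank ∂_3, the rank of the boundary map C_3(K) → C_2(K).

n_0=10 n_1=43 n_2=60 n_3=23  [Q]
∂1: piv[bf,bj,bk,bm,bo,bp,bs,bu,bx] rk=9  ker:fj,fk,fm,fo,fp,fs,fu,fx,jk,jm,jo,jp,js,ju,jx,km,ko,kp,ku,kx,mo,mp,ms,mu,mx,op,ou,ox,ps,pu,px,su,sx,ux
∂2: piv[bfm,bfp,bfs,bfu,bfx,bjk,bju,bko,bkp,bku,bms,bmu,bou,bpu,bpx,bsu,fjm,fjp,fju,fjx,fko,fkp,fmp,fop,fux,jko,jmo,jms,jmx,jox,jps,jsx,kmo,kmx] rk=34  ker:fms,fmu,fpx,fsu,jkp,jku,jmp,jop,jpu,jpx,jux,kmp,kop,kou,kox,kpu,kpx,mop,mox,mps,mpx,msu,msx,mux,opx,psx
∂3: piv[bfms,bfmu,bfpx,bfsu,bjku,bkou,bkpu,bmsu,fjmp,fkop,jkop,jkpu,jmps,jmpx,jmsx,jpsx,kmop,kmox,kmpx,kopx] rk=20  ker:fmsu,mopx,mpsx
rk∂_3=20

rank∂_3=20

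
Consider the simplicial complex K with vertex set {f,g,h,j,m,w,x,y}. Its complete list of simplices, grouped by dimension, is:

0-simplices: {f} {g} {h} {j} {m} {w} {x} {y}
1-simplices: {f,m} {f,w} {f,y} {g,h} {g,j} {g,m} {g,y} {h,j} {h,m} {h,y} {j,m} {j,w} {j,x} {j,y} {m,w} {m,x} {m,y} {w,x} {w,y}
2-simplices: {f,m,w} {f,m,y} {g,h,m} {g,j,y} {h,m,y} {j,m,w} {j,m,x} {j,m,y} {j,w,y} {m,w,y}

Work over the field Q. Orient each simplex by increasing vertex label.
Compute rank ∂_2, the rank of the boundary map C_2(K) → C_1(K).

rank∂_2=9

n_0=8 n_1=19 n_2=10  [Q]
∂1: piv[fm,fw,fy,gh,gj,gm,jx] rk=7  ker:gy,hj,hm,hy,jm,jw,jy,mw,mx,my,wx,wy
∂2: piv[fmw,fmy,ghm,gjy,hmy,jmw,jmx,jmy,jwy] rk=9  ker:mwy
rk∂_2=9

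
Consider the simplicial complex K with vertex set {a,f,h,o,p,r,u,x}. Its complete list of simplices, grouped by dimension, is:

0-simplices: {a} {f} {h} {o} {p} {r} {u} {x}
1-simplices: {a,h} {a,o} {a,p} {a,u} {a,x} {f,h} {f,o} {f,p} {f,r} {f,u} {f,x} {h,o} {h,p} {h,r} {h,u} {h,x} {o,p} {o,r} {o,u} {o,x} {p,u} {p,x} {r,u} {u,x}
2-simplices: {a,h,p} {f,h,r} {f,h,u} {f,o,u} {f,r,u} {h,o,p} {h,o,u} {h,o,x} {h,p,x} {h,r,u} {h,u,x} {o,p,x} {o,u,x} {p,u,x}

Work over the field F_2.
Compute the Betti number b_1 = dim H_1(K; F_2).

n_0=8 n_1=24 n_2=14  [Z2]
∂1: piv[ah,ao,ap,au,ax,fh,fr] rk=7  ker:fo,fp,fu,fx,ho,hp,hr,hu,hx,op,or,ou,ox,pu,px,ru,ux
∂2: piv[ahp,fhr,fhu,fou,fru,hop,hou,hox,hpx,hux,pux] rk=11  ker:hru,opx,oux
b_1=(24−7)−11=6

b_1=6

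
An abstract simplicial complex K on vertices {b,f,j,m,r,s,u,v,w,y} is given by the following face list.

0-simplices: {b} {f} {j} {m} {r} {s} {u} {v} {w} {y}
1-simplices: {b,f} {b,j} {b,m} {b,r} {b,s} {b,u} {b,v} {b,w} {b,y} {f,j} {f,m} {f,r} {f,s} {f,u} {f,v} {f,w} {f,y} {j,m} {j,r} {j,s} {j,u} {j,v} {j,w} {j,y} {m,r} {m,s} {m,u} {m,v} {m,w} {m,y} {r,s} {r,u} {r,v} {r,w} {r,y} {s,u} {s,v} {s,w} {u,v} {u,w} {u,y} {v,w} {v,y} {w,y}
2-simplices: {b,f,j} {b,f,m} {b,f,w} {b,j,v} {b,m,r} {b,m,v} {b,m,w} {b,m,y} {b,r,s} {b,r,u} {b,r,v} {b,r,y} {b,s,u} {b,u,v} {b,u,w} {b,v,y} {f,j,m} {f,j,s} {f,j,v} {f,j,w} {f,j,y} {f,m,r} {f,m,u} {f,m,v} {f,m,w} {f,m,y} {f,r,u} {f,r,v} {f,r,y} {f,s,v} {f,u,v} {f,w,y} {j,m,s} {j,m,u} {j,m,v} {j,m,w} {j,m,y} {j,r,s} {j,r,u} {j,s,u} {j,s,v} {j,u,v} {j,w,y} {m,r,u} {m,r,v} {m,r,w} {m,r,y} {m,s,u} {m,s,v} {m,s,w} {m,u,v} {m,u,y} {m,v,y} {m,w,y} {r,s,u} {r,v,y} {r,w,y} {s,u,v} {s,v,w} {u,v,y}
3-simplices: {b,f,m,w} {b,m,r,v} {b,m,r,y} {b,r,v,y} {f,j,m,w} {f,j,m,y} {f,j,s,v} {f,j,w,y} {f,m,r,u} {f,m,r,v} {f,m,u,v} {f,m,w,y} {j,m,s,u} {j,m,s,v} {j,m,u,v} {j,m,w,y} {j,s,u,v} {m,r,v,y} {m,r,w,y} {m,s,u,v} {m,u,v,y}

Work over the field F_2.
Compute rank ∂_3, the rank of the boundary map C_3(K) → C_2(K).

rank∂_3=19

n_0=10 n_1=44 n_2=60 n_3=21  [Z2]
∂1: piv[bf,bj,bm,br,bs,bu,bv,bw,by] rk=9  ker:fj,fm,fr,fs,fu,fv,fw,fy,jm,jr,js,ju,jv,jw,jy,mr,ms,mu,mv,mw,my,rs,ru,rv,rw,ry,su,sv,sw,uv,uw,uy,vw,vy,wy
∂2: piv[bfj,bfm,bfw,bjv,bmr,bmv,bmw,bmy,brs,bru,brv,bry,bsu,buv,buw,bvy,fjm,fjs,fjv,fjw,fjy,fmr,fmu,fmy,fru,fsv,fwy,jms,jmu,jrs,jru,mrw,msw,muy,svw] rk=35  ker:fmv,fmw,frv,fry,fuv,jmv,jmw,jmy,jsu,jsv,juv,jwy,mru,mrv,mry,msu,msv,muv,mvy,mwy,rsu,rvy,rwy,suv,uvy
∂3: piv[bfmw,bmrv,bmry,brvy,fjmw,fjmy,fjsv,fjwy,fmru,fmrv,fmuv,fmwy,jmsu,jmsv,jmuv,jsuv,mrvy,mrwy,muvy] rk=19  ker:jmwy,msuv
rk∂_3=19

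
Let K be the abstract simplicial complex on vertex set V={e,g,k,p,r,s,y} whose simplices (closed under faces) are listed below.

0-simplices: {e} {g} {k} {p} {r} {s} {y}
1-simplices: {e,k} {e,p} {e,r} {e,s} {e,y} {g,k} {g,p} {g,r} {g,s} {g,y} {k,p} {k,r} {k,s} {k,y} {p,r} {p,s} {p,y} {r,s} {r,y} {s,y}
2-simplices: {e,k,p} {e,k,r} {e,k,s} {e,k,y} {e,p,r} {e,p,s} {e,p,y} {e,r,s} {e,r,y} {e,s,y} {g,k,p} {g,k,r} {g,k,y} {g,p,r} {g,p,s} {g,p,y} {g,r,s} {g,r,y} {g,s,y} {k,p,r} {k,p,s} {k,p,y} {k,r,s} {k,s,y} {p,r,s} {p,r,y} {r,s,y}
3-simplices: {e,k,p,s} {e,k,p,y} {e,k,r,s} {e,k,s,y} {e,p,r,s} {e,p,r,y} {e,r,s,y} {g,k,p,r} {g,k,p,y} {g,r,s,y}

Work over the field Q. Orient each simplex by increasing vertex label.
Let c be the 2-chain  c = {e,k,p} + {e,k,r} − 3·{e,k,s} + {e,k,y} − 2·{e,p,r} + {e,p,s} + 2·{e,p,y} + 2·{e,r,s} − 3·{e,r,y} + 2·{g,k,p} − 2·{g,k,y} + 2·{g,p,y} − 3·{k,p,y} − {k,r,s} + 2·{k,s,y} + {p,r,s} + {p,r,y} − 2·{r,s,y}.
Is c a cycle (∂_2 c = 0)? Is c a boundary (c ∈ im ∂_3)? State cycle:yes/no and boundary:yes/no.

cycle:yes boundary:yes

n_0=7 n_1=20 n_2=27 n_3=10  [Q]
∂1: piv[ek,ep,er,es,ey,gk] rk=6  ker:gp,gr,gs,gy,kp,kr,ks,ky,pr,ps,py,rs,ry,sy
∂2: piv[ekp,ekr,eks,eky,epr,eps,epy,ers,ery,esy,gkp,gkr,gky,gps] rk=14  ker:gpr,gpy,grs,gry,gsy,kpr,kps,kpy,krs,ksy,prs,pry,rsy
∂3: piv[ekps,ekpy,ekrs,eksy,eprs,epry,ersy,gkpr,gkpy,grsy] rk=10
∂2c = 0
c vs im∂3: reduces to 0 ⇒ boundary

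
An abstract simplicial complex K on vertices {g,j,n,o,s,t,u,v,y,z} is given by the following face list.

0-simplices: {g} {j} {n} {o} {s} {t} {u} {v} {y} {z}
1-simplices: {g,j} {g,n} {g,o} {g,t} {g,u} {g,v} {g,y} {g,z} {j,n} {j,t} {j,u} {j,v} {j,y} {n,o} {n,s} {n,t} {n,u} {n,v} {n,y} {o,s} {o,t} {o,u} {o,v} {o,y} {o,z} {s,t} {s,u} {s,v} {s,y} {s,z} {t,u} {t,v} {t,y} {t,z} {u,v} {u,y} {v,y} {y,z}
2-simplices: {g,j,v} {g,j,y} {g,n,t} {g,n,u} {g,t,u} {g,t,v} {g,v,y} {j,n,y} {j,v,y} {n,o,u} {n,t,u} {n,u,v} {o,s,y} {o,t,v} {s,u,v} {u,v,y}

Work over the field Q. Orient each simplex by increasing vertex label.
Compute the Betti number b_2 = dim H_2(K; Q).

b_2=2

n_0=10 n_1=38 n_2=16  [Q]
∂1: piv[gj,gn,go,gt,gu,gv,gy,gz,ns] rk=9  ker:jn,jt,ju,jv,jy,no,nt,nu,nv,ny,os,ot,ou,ov,oy,oz,st,su,sv,sy,sz,tu,tv,ty,tz,uv,uy,vy,yz
∂2: piv[gjv,gjy,gnt,gnu,gtu,gtv,gvy,jny,nou,nuv,osy,otv,suv,uvy] rk=14  ker:jvy,ntu
b_2=(16−14)−0=2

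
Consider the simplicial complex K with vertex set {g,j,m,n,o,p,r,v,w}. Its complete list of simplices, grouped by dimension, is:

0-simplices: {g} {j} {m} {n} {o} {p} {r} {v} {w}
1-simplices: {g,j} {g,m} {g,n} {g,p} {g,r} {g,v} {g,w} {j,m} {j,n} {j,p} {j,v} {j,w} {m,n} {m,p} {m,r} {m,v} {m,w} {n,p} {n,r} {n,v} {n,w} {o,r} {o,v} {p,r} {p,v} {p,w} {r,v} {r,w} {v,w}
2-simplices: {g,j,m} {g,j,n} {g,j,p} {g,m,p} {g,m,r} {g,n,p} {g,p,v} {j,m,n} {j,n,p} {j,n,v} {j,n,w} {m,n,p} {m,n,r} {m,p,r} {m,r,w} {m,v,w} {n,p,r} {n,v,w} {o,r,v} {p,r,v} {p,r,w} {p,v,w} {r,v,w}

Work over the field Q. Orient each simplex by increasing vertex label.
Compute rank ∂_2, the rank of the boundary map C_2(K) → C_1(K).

n_0=9 n_1=29 n_2=23  [Q]
∂1: piv[gj,gm,gn,gp,gr,gv,gw,or] rk=8  ker:jm,jn,jp,jv,jw,mn,mp,mr,mv,mw,np,nr,nv,nw,ov,pr,pv,pw,rv,rw,vw
∂2: piv[gjm,gjn,gjp,gmp,gmr,gnp,gpv,jmn,jnv,jnw,mnr,mpr,mrw,mvw,nvw,orv,prv,prw,pvw] rk=19  ker:jnp,mnp,npr,rvw
rk∂_2=19

rank∂_2=19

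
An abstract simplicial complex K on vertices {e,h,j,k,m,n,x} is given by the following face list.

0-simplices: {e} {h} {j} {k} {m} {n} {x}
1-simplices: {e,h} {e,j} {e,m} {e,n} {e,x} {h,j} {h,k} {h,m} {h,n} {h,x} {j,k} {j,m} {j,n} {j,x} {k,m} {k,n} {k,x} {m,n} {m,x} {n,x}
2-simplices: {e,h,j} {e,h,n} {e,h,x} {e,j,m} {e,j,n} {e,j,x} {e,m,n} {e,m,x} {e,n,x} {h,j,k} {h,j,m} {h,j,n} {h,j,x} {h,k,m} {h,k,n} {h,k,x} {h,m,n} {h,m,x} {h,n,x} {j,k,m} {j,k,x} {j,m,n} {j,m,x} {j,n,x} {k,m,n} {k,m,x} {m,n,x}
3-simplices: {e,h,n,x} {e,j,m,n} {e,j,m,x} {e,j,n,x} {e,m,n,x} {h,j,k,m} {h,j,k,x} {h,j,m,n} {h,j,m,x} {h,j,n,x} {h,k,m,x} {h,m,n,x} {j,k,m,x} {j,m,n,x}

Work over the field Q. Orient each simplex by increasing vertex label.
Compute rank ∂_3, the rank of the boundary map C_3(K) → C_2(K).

n_0=7 n_1=20 n_2=27 n_3=14  [Q]
∂1: piv[eh,ej,em,en,ex,hk] rk=6  ker:hj,hm,hn,hx,jk,jm,jn,jx,km,kn,kx,mn,mx,nx
∂2: piv[ehj,ehn,ehx,ejm,ejn,ejx,emn,emx,enx,hjk,hjm,hkm,hkn,hkx] rk=14  ker:hjn,hjx,hmn,hmx,hnx,jkm,jkx,jmn,jmx,jnx,kmn,kmx,mnx
∂3: piv[ehnx,ejmn,ejmx,ejnx,emnx,hjkm,hjkx,hjmn,hjmx,hjnx,hkmx] rk=11  ker:hmnx,jkmx,jmnx
rk∂_3=11

rank∂_3=11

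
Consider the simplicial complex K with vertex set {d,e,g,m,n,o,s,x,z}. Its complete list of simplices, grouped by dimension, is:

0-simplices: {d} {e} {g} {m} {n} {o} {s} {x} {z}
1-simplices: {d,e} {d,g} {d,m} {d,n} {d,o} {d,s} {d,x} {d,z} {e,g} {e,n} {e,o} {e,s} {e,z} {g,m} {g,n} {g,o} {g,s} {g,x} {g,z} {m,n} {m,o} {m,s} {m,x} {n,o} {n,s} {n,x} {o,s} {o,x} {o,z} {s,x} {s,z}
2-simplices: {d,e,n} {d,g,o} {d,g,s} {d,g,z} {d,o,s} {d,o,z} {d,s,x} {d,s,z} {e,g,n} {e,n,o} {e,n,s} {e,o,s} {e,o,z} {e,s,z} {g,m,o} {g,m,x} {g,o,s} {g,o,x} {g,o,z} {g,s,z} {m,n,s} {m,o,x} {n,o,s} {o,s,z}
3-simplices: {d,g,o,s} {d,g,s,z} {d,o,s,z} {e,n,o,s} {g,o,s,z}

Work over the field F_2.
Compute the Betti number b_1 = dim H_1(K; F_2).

n_0=9 n_1=31 n_2=24 n_3=5  [Z2]
∂1: piv[de,dg,dm,dn,do,ds,dx,dz] rk=8  ker:eg,en,eo,es,ez,gm,gn,go,gs,gx,gz,mn,mo,ms,mx,no,ns,nx,os,ox,oz,sx,sz
∂2: piv[den,dgo,dgs,dgz,dos,doz,dsx,dsz,egn,eno,ens,eos,eoz,gmo,gmx,gox,mns] rk=17  ker:esz,gos,goz,gsz,mox,nos,osz
∂3: piv[dgos,dgsz,dosz,enos,gosz] rk=5
b_1=(31−8)−17=6

b_1=6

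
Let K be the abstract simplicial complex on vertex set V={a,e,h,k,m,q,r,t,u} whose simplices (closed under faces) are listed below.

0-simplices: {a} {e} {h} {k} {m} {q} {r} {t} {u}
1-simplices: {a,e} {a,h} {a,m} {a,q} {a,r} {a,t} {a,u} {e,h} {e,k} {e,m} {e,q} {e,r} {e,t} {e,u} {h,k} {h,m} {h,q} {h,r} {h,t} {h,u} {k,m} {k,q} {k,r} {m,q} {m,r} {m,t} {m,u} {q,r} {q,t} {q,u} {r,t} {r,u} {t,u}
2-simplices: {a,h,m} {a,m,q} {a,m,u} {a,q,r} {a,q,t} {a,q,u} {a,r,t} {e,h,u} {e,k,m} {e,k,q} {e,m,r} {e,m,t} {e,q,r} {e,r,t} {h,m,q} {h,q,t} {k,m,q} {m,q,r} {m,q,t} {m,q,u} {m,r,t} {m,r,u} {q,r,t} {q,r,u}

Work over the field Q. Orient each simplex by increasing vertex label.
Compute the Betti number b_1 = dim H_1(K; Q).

b_1=7

n_0=9 n_1=33 n_2=24  [Q]
∂1: piv[ae,ah,am,aq,ar,at,au,ek] rk=8  ker:eh,em,eq,er,et,eu,hk,hm,hq,hr,ht,hu,km,kq,kr,mq,mr,mt,mu,qr,qt,qu,rt,ru,tu
∂2: piv[ahm,amq,amu,aqr,aqt,aqu,art,ehu,ekm,ekq,emr,emt,eqr,ert,hmq,hqt,kmq,mru] rk=18  ker:mqr,mqt,mqu,mrt,qrt,qru
b_1=(33−8)−18=7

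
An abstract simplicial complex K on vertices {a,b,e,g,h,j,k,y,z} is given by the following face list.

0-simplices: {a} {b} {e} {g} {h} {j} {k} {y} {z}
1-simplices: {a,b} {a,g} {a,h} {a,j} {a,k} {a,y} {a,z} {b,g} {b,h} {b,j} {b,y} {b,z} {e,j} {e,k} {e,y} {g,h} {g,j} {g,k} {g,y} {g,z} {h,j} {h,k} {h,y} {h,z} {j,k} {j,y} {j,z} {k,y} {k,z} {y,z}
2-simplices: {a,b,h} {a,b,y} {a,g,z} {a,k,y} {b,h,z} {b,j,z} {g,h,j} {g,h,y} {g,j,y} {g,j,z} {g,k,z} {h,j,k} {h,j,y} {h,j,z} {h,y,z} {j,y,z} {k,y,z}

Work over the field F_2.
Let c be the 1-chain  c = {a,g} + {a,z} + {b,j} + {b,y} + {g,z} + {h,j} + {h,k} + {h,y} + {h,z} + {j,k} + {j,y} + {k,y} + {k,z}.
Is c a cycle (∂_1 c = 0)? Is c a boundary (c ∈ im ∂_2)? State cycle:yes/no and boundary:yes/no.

n_0=9 n_1=30 n_2=17  [Z2]
∂1: piv[ab,ag,ah,aj,ak,ay,az,ej] rk=8  ker:bg,bh,bj,by,bz,ek,ey,gh,gj,gk,gy,gz,hj,hk,hy,hz,jk,jy,jz,ky,kz,yz
∂2: piv[abh,aby,agz,aky,bhz,bjz,ghj,ghy,gjy,gjz,gkz,hjk,hjz,hyz,kyz] rk=15  ker:hjy,jyz
∂1c = 0
c vs im∂2: residual ≠ 0 ⇒ not boundary

cycle:yes boundary:no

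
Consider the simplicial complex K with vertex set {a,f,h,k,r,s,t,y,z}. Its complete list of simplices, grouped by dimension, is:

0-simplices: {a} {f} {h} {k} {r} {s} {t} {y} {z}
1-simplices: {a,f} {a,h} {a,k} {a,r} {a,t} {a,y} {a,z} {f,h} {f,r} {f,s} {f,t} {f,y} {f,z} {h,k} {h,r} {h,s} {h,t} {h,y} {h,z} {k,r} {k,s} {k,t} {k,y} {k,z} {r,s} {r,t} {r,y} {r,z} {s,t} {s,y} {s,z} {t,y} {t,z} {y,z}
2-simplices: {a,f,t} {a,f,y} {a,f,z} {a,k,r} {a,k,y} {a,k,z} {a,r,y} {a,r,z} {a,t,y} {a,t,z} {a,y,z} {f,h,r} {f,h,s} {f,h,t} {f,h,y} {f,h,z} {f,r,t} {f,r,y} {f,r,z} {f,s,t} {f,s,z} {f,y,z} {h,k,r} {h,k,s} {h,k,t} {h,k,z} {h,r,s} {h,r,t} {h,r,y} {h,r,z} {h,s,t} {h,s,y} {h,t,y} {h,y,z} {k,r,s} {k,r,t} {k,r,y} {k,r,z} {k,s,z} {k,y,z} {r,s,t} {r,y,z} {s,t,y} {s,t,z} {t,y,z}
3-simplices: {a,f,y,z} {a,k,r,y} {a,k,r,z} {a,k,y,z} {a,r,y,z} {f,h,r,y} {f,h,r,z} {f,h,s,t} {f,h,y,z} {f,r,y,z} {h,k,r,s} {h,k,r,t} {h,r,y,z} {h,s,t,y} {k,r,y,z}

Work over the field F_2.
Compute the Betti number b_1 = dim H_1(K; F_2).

b_1=1

n_0=9 n_1=34 n_2=45 n_3=15  [Z2]
∂1: piv[af,ah,ak,ar,at,ay,az,fs] rk=8  ker:fh,fr,ft,fy,fz,hk,hr,hs,ht,hy,hz,kr,ks,kt,ky,kz,rs,rt,ry,rz,st,sy,sz,ty,tz,yz
∂2: piv[aft,afy,afz,akr,aky,akz,ary,arz,aty,atz,ayz,fhr,fhs,fht,fhy,fhz,frt,fry,fst,fsz,hkr,hks,hkt,hrs,hsy] rk=25  ker:frz,fyz,hkz,hrt,hry,hrz,hst,hty,hyz,krs,krt,kry,krz,ksz,kyz,rst,ryz,sty,stz,tyz
∂3: piv[afyz,akry,akrz,akyz,aryz,fhry,fhrz,fhst,fhyz,fryz,hkrs,hkrt,hsty] rk=13  ker:hryz,kryz
b_1=(34−8)−25=1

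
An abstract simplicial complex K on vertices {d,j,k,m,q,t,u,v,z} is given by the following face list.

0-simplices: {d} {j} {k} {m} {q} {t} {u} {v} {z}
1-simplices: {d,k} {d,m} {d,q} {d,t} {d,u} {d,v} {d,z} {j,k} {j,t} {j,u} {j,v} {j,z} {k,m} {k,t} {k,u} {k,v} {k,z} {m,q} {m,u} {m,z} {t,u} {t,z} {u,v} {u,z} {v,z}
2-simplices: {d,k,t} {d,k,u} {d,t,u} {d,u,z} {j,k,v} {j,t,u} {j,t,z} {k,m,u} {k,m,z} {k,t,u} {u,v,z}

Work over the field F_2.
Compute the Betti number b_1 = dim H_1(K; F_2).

n_0=9 n_1=25 n_2=11  [Z2]
∂1: piv[dk,dm,dq,dt,du,dv,dz,jk] rk=8  ker:jt,ju,jv,jz,km,kt,ku,kv,kz,mq,mu,mz,tu,tz,uv,uz,vz
∂2: piv[dkt,dku,dtu,duz,jkv,jtu,jtz,kmu,kmz,uvz] rk=10  ker:ktu
b_1=(25−8)−10=7

b_1=7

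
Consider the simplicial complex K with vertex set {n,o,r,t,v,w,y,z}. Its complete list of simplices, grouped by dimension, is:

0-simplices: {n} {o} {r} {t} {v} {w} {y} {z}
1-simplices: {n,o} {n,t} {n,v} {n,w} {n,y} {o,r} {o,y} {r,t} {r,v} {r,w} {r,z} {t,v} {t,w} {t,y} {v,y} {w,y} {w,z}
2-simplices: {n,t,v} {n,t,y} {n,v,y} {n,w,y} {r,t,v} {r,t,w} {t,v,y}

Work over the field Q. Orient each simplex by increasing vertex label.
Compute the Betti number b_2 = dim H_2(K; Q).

n_0=8 n_1=17 n_2=7  [Q]
∂1: piv[no,nt,nv,nw,ny,or,rz] rk=7  ker:oy,rt,rv,rw,tv,tw,ty,vy,wy,wz
∂2: piv[ntv,nty,nvy,nwy,rtv,rtw] rk=6  ker:tvy
b_2=(7−6)−0=1

b_2=1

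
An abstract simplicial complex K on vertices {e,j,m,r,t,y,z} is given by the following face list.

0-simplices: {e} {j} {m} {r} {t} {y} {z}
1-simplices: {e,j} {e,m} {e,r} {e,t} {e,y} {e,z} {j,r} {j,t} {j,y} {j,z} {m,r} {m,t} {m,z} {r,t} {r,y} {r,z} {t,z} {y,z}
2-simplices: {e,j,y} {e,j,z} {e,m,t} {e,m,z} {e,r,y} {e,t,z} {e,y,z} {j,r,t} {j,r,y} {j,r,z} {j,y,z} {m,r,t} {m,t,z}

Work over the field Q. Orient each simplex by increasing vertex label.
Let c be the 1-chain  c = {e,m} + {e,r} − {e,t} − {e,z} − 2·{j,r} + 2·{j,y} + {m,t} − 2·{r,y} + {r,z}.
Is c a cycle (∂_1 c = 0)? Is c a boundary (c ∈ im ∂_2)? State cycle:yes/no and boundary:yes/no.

cycle:yes boundary:yes

n_0=7 n_1=18 n_2=13  [Q]
∂1: piv[ej,em,er,et,ey,ez] rk=6  ker:jr,jt,jy,jz,mr,mt,mz,rt,ry,rz,tz,yz
∂2: piv[ejy,ejz,emt,emz,ery,etz,eyz,jrt,jry,jrz,mrt] rk=11  ker:jyz,mtz
∂1c = 0
c vs im∂2: reduces to 0 ⇒ boundary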